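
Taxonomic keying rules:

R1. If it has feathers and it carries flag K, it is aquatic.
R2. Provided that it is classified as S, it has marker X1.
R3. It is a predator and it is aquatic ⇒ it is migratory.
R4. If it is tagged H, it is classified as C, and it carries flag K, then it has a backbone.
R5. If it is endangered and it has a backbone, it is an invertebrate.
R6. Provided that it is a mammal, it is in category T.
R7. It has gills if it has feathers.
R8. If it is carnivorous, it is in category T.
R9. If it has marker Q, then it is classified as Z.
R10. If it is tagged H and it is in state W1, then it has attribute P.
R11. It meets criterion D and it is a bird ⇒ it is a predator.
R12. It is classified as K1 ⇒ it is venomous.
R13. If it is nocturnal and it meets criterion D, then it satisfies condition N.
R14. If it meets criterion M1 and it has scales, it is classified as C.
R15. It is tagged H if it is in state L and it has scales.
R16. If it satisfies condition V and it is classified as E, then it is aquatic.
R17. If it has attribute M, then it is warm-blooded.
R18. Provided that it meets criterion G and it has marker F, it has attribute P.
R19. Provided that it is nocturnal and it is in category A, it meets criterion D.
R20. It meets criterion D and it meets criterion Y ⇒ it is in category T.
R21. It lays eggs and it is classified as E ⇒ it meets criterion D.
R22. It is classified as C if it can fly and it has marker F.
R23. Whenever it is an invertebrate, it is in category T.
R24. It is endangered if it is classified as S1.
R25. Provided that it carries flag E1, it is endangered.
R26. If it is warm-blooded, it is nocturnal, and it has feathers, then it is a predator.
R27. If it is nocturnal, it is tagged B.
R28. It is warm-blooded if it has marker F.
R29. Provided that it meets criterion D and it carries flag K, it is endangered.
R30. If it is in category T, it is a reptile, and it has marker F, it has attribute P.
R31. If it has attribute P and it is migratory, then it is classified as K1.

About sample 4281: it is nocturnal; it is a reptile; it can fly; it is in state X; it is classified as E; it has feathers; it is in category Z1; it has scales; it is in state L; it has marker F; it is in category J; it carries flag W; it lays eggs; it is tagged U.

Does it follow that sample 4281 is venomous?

No

Forward chaining from the given facts derives: has gills, is tagged H, meets criterion D, is classified as C, is tagged B, is warm-blooded, satisfies condition N, is a predator.
The only rule concluding "it is venomous" is R12, which needs "it is classified as K1"; that is never established.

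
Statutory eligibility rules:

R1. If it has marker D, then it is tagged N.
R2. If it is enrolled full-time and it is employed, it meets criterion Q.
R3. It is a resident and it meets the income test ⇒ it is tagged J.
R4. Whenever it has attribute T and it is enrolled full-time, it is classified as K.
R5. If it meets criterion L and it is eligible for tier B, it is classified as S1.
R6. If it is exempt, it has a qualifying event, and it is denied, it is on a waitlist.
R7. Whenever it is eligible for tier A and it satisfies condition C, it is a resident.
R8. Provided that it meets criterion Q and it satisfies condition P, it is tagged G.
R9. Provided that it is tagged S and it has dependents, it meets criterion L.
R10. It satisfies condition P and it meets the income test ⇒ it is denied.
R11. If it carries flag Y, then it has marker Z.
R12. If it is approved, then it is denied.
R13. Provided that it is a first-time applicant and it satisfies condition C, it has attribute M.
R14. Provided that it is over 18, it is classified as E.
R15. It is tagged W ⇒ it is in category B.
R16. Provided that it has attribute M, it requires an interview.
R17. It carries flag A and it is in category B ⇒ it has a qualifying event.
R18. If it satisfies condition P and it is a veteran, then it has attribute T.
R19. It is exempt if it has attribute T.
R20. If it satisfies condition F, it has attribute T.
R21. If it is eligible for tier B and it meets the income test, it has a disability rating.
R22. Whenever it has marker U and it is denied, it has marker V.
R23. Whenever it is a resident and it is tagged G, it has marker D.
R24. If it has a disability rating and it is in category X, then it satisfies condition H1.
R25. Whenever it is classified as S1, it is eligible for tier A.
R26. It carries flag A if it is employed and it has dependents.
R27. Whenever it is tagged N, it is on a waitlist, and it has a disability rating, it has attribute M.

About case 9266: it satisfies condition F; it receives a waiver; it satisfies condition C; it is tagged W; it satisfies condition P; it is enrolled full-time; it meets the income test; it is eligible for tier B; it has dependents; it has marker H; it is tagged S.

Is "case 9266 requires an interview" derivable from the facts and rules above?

Forward chaining from the given facts derives: meets criterion L, is denied, is in category B, has attribute T, has a disability rating, is classified as K, is classified as S1, is exempt, is eligible for tier A, is a resident, is tagged J.
The only rule concluding "it requires an interview" is R16, which needs "it has attribute M"; that is never established.

No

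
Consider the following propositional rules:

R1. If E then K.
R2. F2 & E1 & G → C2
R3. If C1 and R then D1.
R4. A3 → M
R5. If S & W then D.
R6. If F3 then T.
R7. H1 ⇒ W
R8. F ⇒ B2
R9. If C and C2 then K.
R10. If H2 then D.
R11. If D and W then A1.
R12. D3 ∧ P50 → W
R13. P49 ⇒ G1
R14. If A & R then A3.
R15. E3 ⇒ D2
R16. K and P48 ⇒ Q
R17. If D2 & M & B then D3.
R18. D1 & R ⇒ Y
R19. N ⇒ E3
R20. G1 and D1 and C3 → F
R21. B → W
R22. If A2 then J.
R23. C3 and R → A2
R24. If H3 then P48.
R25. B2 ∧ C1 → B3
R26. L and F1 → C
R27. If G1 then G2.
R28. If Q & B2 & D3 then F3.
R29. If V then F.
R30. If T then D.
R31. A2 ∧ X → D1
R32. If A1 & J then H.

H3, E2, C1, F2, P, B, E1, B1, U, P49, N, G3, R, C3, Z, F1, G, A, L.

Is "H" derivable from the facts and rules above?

Yes

C2  (by R2: F2, E1, G)
D1  (by R3: C1, R)
G1  (by R13: P49)
A3  (by R14: A, R)
E3  (by R19: N)
F  (by R20: G1, D1, C3)
W  (by R21: B)
A2  (by R23: C3, R)
P48  (by R24: H3)
C  (by R26: L, F1)
M  (by R4: A3)
B2  (by R8: F)
K  (by R9: C, C2)
D2  (by R15: E3)
Q  (by R16: K, P48)
D3  (by R17: D2, M, B)
J  (by R22: A2)
F3  (by R28: Q, B2, D3)
T  (by R6: F3)
D  (by R30: T)
A1  (by R11: D, W)
H  (by R32: A1, J)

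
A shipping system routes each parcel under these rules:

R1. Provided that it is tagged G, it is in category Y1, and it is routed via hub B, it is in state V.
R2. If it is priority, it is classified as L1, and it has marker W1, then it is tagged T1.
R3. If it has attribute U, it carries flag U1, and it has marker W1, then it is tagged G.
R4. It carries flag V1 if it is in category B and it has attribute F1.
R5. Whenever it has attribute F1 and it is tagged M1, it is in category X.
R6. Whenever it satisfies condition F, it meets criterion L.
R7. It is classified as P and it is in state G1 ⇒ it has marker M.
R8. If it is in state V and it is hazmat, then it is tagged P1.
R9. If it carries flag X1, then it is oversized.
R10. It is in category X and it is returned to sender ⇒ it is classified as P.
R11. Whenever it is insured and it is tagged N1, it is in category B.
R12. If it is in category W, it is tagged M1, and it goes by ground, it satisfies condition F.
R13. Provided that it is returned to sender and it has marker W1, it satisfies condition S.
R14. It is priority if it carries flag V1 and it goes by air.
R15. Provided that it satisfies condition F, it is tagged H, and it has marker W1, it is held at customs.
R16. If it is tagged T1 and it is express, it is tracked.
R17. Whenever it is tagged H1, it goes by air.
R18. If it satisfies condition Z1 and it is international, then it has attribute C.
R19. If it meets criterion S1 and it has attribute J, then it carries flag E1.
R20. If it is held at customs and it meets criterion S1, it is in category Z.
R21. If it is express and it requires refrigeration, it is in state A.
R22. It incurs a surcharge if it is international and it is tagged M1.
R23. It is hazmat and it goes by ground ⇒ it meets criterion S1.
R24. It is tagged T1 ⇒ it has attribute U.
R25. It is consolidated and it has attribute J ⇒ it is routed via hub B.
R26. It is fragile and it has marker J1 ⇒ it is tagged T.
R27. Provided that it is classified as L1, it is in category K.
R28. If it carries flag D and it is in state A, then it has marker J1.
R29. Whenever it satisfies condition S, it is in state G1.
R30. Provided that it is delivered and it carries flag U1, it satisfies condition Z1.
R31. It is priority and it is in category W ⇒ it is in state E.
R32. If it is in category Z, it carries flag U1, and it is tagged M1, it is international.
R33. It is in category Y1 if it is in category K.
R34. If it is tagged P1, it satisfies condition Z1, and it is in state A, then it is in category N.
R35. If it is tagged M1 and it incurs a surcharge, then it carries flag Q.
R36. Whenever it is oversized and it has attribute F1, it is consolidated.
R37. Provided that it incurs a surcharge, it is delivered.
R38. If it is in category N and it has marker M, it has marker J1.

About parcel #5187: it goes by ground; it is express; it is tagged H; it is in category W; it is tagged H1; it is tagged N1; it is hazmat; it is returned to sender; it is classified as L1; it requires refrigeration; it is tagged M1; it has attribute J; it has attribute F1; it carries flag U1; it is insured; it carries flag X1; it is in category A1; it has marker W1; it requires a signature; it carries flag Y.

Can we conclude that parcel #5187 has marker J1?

By R5 (it has attribute F1, it is tagged M1): it is in category X.
By R9 (it carries flag X1): it is oversized.
By R10 (it is in category X, it is returned to sender): it is classified as P.
By R11 (it is insured, it is tagged N1): it is in category B.
By R12 (it is in category W, it is tagged M1, it goes by ground): it satisfies condition F.
By R13 (it is returned to sender, it has marker W1): it satisfies condition S.
By R15 (it satisfies condition F, it is tagged H, it has marker W1): it is held at customs.
By R17 (it is tagged H1): it goes by air.
By R21 (it is express, it requires refrigeration): it is in state A.
By R23 (it is hazmat, it goes by ground): it meets criterion S1.
By R27 (it is classified as L1): it is in category K.
By R29 (it satisfies condition S): it is in state G1.
By R33 (it is in category K): it is in category Y1.
By R36 (it is oversized, it has attribute F1): it is consolidated.
By R4 (it is in category B, it has attribute F1): it carries flag V1.
By R7 (it is classified as P, it is in state G1): it has marker M.
By R14 (it carries flag V1, it goes by air): it is priority.
By R20 (it is held at customs, it meets criterion S1): it is in category Z.
By R25 (it is consolidated, it has attribute J): it is routed via hub B.
By R32 (it is in category Z, it carries flag U1, it is tagged M1): it is international.
By R2 (it is priority, it is classified as L1, it has marker W1): it is tagged T1.
By R22 (it is international, it is tagged M1): it incurs a surcharge.
By R24 (it is tagged T1): it has attribute U.
By R37 (it incurs a surcharge): it is delivered.
By R3 (it has attribute U, it carries flag U1, it has marker W1): it is tagged G.
By R30 (it is delivered, it carries flag U1): it satisfies condition Z1.
By R1 (it is tagged G, it is in category Y1, it is routed via hub B): it is in state V.
By R8 (it is in state V, it is hazmat): it is tagged P1.
By R34 (it is tagged P1, it satisfies condition Z1, it is in state A): it is in category N.
By R38 (it is in category N, it has marker M): it has marker J1.

Yes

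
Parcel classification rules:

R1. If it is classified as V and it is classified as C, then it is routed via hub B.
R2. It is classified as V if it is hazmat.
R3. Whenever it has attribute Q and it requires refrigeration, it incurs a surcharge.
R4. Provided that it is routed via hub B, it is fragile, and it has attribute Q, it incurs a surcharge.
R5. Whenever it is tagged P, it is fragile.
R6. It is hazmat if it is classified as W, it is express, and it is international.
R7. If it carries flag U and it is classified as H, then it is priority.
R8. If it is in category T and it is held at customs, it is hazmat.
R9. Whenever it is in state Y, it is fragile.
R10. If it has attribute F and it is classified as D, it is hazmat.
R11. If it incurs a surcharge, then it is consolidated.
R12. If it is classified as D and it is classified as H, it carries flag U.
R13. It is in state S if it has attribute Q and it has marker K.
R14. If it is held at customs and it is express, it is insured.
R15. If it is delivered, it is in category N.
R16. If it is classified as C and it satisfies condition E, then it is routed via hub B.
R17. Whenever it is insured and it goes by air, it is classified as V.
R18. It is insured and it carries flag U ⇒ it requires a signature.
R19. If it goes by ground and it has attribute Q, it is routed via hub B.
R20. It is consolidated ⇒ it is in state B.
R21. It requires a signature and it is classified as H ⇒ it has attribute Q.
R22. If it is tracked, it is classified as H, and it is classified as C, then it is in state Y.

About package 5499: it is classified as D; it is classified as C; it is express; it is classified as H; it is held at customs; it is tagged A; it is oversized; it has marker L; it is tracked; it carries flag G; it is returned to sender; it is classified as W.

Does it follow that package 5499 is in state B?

Forward chaining from the given facts derives: carries flag U, is insured, requires a signature, has attribute Q, is in state Y, is priority, is fragile.
The only rule concluding "it is in state B" is R20, which needs "it is consolidated"; that is never established.

No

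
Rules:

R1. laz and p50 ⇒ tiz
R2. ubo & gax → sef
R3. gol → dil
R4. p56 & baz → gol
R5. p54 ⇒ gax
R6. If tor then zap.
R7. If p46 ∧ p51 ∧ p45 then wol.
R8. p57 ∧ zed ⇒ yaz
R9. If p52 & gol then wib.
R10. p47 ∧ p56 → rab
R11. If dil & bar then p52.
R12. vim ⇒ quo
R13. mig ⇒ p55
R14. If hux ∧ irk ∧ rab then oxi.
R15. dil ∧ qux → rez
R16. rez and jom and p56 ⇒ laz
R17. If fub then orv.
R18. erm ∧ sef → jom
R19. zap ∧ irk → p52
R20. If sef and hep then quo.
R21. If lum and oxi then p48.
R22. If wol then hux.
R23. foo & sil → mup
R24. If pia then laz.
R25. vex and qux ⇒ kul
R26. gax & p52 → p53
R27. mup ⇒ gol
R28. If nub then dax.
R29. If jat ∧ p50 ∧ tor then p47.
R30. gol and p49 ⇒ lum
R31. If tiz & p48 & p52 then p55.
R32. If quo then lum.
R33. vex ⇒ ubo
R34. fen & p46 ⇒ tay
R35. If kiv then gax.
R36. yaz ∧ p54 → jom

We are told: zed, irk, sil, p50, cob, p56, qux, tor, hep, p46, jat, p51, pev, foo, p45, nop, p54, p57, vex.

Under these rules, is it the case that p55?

gax  (by R5: p54)
zap  (by R6: tor)
wol  (by R7: p46, p51, p45)
yaz  (by R8: p57, zed)
p52  (by R19: zap, irk)
hux  (by R22: wol)
mup  (by R23: foo, sil)
gol  (by R27: mup)
p47  (by R29: jat, p50, tor)
ubo  (by R33: vex)
jom  (by R36: yaz, p54)
sef  (by R2: ubo, gax)
dil  (by R3: gol)
rab  (by R10: p47, p56)
oxi  (by R14: hux, irk, rab)
rez  (by R15: dil, qux)
laz  (by R16: rez, jom, p56)
quo  (by R20: sef, hep)
lum  (by R32: quo)
tiz  (by R1: laz, p50)
p48  (by R21: lum, oxi)
p55  (by R31: tiz, p48, p52)

Yes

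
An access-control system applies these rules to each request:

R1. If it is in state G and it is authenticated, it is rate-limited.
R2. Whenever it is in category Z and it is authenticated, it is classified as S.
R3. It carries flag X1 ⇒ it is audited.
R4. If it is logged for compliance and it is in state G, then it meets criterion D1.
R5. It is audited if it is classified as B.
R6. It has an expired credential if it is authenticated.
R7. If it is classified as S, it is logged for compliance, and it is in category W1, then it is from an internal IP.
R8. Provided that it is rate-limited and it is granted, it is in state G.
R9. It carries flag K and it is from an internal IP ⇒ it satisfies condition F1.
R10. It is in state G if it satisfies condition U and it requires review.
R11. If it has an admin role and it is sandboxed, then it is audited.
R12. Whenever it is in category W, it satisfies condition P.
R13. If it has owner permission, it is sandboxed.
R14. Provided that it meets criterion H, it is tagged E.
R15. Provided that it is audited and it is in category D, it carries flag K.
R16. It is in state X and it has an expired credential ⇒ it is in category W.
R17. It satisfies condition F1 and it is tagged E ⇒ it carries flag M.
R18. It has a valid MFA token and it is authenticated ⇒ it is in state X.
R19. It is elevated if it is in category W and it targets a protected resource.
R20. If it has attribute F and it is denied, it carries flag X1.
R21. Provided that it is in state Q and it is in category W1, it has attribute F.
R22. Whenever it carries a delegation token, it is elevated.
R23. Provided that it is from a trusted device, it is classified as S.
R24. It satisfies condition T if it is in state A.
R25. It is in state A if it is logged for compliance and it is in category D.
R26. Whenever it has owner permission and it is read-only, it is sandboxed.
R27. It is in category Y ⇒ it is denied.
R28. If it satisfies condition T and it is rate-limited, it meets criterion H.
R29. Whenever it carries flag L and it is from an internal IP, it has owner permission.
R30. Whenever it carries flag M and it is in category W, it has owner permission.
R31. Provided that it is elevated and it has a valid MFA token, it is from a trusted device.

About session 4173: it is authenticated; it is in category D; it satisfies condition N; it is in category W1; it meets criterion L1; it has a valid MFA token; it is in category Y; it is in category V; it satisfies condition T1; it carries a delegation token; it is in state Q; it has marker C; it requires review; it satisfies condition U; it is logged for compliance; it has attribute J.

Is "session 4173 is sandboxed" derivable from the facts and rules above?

Yes

By R6 (it is authenticated): it has an expired credential.
By R10 (it satisfies condition U, it requires review): it is in state G.
By R18 (it has a valid MFA token, it is authenticated): it is in state X.
By R21 (it is in state Q, it is in category W1): it has attribute F.
By R22 (it carries a delegation token): it is elevated.
By R25 (it is logged for compliance, it is in category D): it is in state A.
By R27 (it is in category Y): it is denied.
By R31 (it is elevated, it has a valid MFA token): it is from a trusted device.
By R1 (it is in state G, it is authenticated): it is rate-limited.
By R16 (it is in state X, it has an expired credential): it is in category W.
By R20 (it has attribute F, it is denied): it carries flag X1.
By R23 (it is from a trusted device): it is classified as S.
By R24 (it is in state A): it satisfies condition T.
By R28 (it satisfies condition T, it is rate-limited): it meets criterion H.
By R3 (it carries flag X1): it is audited.
By R7 (it is classified as S, it is logged for compliance, it is in category W1): it is from an internal IP.
By R14 (it meets criterion H): it is tagged E.
By R15 (it is audited, it is in category D): it carries flag K.
By R9 (it carries flag K, it is from an internal IP): it satisfies condition F1.
By R17 (it satisfies condition F1, it is tagged E): it carries flag M.
By R30 (it carries flag M, it is in category W): it has owner permission.
By R13 (it has owner permission): it is sandboxed.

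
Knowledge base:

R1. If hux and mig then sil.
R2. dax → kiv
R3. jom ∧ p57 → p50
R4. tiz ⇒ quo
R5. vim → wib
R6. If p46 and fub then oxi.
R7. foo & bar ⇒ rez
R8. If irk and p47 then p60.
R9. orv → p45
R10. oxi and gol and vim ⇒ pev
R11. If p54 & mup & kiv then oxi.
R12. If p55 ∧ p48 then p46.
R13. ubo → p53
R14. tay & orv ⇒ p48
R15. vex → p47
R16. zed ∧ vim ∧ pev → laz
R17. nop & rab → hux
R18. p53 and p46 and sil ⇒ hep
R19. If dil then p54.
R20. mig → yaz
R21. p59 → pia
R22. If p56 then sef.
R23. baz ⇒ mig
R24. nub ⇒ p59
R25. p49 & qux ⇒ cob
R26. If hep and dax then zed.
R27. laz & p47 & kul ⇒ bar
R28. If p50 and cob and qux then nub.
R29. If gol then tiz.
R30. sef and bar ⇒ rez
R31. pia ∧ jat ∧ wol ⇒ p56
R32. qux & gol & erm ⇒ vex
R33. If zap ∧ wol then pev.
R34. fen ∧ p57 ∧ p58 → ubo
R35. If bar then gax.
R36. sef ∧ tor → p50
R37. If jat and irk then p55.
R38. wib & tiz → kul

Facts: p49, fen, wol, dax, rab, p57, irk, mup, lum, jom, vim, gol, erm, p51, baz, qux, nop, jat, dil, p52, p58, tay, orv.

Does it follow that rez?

Yes

kiv  (by R2: dax)
p50  (by R3: jom, p57)
wib  (by R5: vim)
p48  (by R14: tay, orv)
hux  (by R17: nop, rab)
p54  (by R19: dil)
mig  (by R23: baz)
cob  (by R25: p49, qux)
nub  (by R28: p50, cob, qux)
tiz  (by R29: gol)
vex  (by R32: qux, gol, erm)
ubo  (by R34: fen, p57, p58)
p55  (by R37: jat, irk)
kul  (by R38: wib, tiz)
sil  (by R1: hux, mig)
oxi  (by R11: p54, mup, kiv)
p46  (by R12: p55, p48)
p53  (by R13: ubo)
p47  (by R15: vex)
hep  (by R18: p53, p46, sil)
p59  (by R24: nub)
zed  (by R26: hep, dax)
pev  (by R10: oxi, gol, vim)
laz  (by R16: zed, vim, pev)
pia  (by R21: p59)
bar  (by R27: laz, p47, kul)
p56  (by R31: pia, jat, wol)
sef  (by R22: p56)
rez  (by R30: sef, bar)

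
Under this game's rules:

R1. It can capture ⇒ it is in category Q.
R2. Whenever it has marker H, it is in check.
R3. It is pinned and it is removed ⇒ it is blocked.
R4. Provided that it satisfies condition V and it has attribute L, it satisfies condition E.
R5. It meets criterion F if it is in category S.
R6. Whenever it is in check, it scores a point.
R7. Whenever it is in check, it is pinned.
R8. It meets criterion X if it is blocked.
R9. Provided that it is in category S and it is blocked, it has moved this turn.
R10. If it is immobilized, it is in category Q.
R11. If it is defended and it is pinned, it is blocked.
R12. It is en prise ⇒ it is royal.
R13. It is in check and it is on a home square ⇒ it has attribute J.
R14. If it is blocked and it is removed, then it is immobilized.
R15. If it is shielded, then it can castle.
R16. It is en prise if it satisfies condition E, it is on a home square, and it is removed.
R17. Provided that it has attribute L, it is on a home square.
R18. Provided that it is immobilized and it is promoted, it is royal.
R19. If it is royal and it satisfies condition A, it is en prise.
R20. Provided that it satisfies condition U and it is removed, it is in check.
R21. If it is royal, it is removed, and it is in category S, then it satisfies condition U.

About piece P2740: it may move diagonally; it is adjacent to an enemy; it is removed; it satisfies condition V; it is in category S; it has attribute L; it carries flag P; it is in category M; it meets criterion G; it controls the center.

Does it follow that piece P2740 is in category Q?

By R4 (it satisfies condition V, it has attribute L): it satisfies condition E.
By R17 (it has attribute L): it is on a home square.
By R16 (it satisfies condition E, it is on a home square, it is removed): it is en prise.
By R12 (it is en prise): it is royal.
By R21 (it is royal, it is removed, it is in category S): it satisfies condition U.
By R20 (it satisfies condition U, it is removed): it is in check.
By R7 (it is in check): it is pinned.
By R3 (it is pinned, it is removed): it is blocked.
By R14 (it is blocked, it is removed): it is immobilized.
By R10 (it is immobilized): it is in category Q.

Yes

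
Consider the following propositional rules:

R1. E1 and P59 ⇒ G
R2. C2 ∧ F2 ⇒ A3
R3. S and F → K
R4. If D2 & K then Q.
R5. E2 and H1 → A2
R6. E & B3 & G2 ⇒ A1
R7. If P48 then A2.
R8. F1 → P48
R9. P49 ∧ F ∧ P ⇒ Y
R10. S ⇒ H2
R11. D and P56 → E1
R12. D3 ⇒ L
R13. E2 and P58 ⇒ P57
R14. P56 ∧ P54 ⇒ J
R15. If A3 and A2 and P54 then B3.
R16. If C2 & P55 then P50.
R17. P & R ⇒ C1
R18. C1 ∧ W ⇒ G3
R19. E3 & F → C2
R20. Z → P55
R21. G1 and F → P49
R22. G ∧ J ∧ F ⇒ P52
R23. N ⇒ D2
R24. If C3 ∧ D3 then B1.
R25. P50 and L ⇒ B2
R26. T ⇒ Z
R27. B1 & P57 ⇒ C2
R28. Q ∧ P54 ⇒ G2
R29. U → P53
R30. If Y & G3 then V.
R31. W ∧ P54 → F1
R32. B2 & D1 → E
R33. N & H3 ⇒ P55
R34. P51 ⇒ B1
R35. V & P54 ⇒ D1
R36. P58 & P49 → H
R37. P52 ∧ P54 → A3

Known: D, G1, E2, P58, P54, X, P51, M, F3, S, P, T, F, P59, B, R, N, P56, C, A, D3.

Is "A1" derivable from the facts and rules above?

Forward chaining from the given facts derives: K, H2, E1, L, P57, J, C1, P49, D2, Z, B1, H, G, Q, Y, P55, P52, C2, G2, A3, P50, B2.
The only rule concluding A1 is R6, which needs E; that is never established.

No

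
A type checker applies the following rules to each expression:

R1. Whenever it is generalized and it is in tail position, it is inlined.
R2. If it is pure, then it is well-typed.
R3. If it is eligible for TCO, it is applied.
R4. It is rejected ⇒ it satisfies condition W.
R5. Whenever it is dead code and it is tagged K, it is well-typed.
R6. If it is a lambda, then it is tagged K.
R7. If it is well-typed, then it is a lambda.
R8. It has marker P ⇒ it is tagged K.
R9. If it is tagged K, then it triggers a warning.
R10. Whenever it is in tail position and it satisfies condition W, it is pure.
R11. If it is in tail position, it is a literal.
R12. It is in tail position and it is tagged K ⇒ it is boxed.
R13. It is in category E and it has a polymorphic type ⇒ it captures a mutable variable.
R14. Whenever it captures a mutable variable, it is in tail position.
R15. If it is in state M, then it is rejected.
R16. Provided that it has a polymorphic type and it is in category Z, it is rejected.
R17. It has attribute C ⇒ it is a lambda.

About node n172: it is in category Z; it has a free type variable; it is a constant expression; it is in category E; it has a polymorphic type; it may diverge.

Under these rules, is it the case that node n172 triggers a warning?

Yes

By R13 (it is in category E, it has a polymorphic type): it captures a mutable variable.
By R14 (it captures a mutable variable): it is in tail position.
By R16 (it has a polymorphic type, it is in category Z): it is rejected.
By R4 (it is rejected): it satisfies condition W.
By R10 (it is in tail position, it satisfies condition W): it is pure.
By R2 (it is pure): it is well-typed.
By R7 (it is well-typed): it is a lambda.
By R6 (it is a lambda): it is tagged K.
By R9 (it is tagged K): it triggers a warning.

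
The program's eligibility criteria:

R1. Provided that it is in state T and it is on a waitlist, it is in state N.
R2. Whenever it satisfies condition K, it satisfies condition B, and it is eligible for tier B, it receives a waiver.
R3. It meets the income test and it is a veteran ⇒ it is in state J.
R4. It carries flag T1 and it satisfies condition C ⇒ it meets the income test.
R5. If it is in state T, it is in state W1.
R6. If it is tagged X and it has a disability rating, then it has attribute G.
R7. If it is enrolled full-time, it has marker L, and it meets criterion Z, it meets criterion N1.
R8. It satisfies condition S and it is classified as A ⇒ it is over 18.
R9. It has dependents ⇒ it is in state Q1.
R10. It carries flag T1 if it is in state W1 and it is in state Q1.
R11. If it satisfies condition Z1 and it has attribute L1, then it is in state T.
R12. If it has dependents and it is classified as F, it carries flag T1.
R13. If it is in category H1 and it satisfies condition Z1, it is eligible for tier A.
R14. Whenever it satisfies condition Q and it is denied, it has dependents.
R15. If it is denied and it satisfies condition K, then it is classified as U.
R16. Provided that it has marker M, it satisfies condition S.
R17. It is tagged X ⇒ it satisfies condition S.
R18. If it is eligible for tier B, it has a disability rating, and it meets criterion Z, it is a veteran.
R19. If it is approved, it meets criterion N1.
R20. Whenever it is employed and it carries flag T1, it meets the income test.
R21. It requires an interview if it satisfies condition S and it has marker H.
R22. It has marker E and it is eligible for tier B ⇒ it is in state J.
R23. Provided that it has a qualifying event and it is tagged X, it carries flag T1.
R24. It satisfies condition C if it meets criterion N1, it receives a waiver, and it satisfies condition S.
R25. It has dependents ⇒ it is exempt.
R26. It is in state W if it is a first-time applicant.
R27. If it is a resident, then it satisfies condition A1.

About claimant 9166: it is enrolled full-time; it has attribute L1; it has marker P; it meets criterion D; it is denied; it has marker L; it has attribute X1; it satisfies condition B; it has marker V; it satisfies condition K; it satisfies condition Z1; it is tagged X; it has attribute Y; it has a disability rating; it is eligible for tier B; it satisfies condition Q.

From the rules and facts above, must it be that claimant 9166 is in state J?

Forward chaining from the given facts derives: receives a waiver, has attribute G, is in state T, has dependents, is classified as U, satisfies condition S, is exempt, is in state W1, is in state Q1, carries flag T1.
Rules concluding "it is in state J": R3 needs "it meets the income test"; R22 needs "it has marker E" — none of these are established.

No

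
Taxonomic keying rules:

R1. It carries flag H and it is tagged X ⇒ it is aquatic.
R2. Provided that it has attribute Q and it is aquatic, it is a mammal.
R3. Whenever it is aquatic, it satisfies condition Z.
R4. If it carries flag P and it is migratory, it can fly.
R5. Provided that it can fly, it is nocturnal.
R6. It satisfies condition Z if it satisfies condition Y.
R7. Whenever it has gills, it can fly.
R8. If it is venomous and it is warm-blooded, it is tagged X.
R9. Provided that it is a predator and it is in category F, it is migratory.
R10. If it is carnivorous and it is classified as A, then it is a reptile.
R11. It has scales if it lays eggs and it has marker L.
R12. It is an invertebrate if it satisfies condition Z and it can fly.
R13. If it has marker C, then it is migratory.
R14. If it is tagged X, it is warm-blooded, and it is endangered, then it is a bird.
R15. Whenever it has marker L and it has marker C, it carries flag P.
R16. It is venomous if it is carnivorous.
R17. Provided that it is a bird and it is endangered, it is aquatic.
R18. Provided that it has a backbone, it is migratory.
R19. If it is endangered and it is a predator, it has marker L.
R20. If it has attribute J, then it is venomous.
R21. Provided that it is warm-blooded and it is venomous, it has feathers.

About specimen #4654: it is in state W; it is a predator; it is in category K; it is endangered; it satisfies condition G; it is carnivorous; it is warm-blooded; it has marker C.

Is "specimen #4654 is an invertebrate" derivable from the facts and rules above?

By R13 (it has marker C): it is migratory.
By R16 (it is carnivorous): it is venomous.
By R19 (it is endangered, it is a predator): it has marker L.
By R8 (it is venomous, it is warm-blooded): it is tagged X.
By R14 (it is tagged X, it is warm-blooded, it is endangered): it is a bird.
By R15 (it has marker L, it has marker C): it carries flag P.
By R17 (it is a bird, it is endangered): it is aquatic.
By R3 (it is aquatic): it satisfies condition Z.
By R4 (it carries flag P, it is migratory): it can fly.
By R12 (it satisfies condition Z, it can fly): it is an invertebrate.

Yes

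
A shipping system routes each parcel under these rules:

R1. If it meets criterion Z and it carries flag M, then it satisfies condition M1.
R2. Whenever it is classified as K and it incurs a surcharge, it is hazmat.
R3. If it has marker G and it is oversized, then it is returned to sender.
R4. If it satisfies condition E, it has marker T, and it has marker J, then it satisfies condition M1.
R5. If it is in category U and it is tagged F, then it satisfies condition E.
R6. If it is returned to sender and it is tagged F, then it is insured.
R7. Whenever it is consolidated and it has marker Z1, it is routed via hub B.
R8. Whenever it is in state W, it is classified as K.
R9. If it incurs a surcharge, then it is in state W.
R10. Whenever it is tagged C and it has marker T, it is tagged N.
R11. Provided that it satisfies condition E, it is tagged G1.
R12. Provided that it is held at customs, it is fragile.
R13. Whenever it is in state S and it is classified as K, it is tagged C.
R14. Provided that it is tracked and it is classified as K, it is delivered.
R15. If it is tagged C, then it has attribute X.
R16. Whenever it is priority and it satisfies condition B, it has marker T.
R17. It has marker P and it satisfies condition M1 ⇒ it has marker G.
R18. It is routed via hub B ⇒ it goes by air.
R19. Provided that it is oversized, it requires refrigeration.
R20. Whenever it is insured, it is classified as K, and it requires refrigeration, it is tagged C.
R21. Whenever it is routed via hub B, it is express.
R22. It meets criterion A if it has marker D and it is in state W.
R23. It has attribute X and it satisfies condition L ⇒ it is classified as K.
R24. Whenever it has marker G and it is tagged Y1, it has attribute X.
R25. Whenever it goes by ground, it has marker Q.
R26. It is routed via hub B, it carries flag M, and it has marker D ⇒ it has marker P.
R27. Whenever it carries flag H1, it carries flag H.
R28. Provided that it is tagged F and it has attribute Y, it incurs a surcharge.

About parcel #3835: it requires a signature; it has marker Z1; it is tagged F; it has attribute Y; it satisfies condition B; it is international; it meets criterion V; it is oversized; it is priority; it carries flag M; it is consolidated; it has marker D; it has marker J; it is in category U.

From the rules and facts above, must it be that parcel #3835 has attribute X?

By R5 (it is in category U, it is tagged F): it satisfies condition E.
By R7 (it is consolidated, it has marker Z1): it is routed via hub B.
By R16 (it is priority, it satisfies condition B): it has marker T.
By R19 (it is oversized): it requires refrigeration.
By R26 (it is routed via hub B, it carries flag M, it has marker D): it has marker P.
By R28 (it is tagged F, it has attribute Y): it incurs a surcharge.
By R4 (it satisfies condition E, it has marker T, it has marker J): it satisfies condition M1.
By R9 (it incurs a surcharge): it is in state W.
By R17 (it has marker P, it satisfies condition M1): it has marker G.
By R3 (it has marker G, it is oversized): it is returned to sender.
By R6 (it is returned to sender, it is tagged F): it is insured.
By R8 (it is in state W): it is classified as K.
By R20 (it is insured, it is classified as K, it requires refrigeration): it is tagged C.
By R15 (it is tagged C): it has attribute X.

Yes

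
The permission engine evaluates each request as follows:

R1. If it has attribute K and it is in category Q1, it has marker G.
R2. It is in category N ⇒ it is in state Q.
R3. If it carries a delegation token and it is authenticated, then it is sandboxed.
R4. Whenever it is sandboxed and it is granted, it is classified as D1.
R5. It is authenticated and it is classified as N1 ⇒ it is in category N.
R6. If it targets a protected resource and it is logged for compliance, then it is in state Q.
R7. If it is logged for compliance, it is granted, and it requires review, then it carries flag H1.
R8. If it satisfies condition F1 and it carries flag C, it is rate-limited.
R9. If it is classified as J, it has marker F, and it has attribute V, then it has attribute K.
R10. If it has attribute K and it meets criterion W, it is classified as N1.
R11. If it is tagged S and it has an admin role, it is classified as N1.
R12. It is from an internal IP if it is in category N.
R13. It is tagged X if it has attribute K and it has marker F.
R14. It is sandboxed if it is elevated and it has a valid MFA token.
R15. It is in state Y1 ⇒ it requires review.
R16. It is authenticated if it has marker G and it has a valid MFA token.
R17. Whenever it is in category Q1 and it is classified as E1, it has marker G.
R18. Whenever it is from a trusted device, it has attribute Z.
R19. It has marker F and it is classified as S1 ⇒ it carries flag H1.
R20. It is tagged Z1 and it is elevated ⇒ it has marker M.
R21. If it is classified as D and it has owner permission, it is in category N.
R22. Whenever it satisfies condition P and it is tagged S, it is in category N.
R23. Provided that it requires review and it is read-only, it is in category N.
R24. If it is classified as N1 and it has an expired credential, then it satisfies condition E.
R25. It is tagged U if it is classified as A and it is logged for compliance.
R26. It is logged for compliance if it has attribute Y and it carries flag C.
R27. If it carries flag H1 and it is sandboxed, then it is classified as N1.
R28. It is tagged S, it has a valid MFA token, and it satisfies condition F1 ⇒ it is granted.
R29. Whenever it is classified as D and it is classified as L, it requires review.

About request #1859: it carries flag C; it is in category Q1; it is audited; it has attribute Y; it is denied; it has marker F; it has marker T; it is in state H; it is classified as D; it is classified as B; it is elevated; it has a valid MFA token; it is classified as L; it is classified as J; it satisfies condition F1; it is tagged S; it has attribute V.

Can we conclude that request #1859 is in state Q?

Yes

By R9 (it is classified as J, it has marker F, it has attribute V): it has attribute K.
By R14 (it is elevated, it has a valid MFA token): it is sandboxed.
By R26 (it has attribute Y, it carries flag C): it is logged for compliance.
By R28 (it is tagged S, it has a valid MFA token, it satisfies condition F1): it is granted.
By R29 (it is classified as D, it is classified as L): it requires review.
By R1 (it has attribute K, it is in category Q1): it has marker G.
By R7 (it is logged for compliance, it is granted, it requires review): it carries flag H1.
By R16 (it has marker G, it has a valid MFA token): it is authenticated.
By R27 (it carries flag H1, it is sandboxed): it is classified as N1.
By R5 (it is authenticated, it is classified as N1): it is in category N.
By R2 (it is in category N): it is in state Q.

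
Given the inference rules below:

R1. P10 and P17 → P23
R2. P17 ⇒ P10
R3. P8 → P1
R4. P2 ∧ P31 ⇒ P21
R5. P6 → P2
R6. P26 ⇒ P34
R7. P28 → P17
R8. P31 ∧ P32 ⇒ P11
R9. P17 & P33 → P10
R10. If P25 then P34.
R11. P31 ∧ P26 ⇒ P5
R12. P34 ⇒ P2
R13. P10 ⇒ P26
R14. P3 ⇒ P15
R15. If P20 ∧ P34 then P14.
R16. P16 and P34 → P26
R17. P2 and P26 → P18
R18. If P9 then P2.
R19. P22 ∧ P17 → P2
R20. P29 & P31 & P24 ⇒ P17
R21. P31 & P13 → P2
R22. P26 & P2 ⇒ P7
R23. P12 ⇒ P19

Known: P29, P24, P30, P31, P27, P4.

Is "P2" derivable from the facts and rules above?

P17  (by R20: P29, P31, P24)
P10  (by R2: P17)
P26  (by R13: P10)
P34  (by R6: P26)
P2  (by R12: P34)

Yes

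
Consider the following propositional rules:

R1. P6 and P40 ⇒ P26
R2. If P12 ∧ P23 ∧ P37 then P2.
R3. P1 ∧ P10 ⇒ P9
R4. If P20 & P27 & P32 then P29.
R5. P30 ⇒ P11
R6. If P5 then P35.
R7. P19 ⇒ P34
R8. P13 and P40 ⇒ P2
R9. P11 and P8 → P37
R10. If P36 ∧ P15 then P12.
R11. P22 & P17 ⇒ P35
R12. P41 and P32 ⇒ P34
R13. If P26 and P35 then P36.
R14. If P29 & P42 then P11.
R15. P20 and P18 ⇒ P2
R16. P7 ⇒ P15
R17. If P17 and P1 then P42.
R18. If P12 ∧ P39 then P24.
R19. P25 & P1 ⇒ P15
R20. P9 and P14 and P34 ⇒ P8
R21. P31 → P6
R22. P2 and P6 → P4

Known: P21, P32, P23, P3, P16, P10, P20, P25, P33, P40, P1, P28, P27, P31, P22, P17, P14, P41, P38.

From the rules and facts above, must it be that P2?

P9  (by R3: P1, P10)
P29  (by R4: P20, P27, P32)
P35  (by R11: P22, P17)
P34  (by R12: P41, P32)
P42  (by R17: P17, P1)
P15  (by R19: P25, P1)
P8  (by R20: P9, P14, P34)
P6  (by R21: P31)
P26  (by R1: P6, P40)
P36  (by R13: P26, P35)
P11  (by R14: P29, P42)
P37  (by R9: P11, P8)
P12  (by R10: P36, P15)
P2  (by R2: P12, P23, P37)

Yes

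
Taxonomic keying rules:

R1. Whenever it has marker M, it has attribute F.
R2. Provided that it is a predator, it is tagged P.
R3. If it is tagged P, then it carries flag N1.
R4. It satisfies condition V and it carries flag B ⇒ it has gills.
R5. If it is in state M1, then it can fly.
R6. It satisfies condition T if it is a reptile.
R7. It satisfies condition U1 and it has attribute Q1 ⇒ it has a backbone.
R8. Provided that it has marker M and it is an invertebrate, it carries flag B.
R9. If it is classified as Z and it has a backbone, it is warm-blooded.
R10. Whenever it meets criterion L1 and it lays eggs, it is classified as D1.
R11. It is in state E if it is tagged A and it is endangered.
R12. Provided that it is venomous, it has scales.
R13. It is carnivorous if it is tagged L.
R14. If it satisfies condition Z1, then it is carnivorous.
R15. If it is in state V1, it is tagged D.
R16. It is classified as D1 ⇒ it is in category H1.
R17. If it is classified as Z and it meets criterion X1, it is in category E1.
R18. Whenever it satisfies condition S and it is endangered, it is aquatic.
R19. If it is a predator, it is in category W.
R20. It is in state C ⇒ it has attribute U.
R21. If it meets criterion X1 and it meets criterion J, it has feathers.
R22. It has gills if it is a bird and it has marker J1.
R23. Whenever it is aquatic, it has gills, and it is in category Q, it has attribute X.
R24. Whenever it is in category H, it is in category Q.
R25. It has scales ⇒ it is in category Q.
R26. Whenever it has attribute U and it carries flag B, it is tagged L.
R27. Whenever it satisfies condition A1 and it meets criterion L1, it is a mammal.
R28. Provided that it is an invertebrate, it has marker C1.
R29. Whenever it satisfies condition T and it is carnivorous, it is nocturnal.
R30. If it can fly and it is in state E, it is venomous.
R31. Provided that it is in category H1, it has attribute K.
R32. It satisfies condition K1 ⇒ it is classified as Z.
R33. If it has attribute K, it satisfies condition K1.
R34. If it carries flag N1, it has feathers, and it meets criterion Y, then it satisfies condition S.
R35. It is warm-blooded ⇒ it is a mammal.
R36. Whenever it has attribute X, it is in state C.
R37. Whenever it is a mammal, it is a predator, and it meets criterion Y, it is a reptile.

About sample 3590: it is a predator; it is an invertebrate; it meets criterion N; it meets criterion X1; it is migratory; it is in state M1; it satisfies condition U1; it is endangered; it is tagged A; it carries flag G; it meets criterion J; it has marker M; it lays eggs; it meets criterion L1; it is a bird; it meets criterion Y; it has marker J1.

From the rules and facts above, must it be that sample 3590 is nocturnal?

No

Forward chaining from the given facts derives: has attribute F, is tagged P, carries flag N1, can fly, carries flag B, is classified as D1, is in state E, is in category H1, is in category W, has feathers, has gills, has marker C1, is venomous, has attribute K, satisfies condition K1, satisfies condition S, has scales, is aquatic, is in category Q, is classified as Z, is in category E1, has attribute X, is in state C, has attribute U, is tagged L, is carnivorous.
The only rule concluding "it is nocturnal" is R29, which needs "it satisfies condition T"; that is never established.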